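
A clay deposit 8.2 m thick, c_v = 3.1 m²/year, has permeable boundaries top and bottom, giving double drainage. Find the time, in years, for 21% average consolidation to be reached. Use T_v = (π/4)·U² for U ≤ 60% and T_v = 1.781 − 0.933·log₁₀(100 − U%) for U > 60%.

Drainage path length: H_d = H/2 = 4.1 m (double drainage).
U ≤ 60%: T_v = (π/4)·U² = (π/4)×0.21² = 0.034636.
t = T_v·H_d²/c_v = 0.034636×4.1²/3.1 = 0.1878 years.

t ≈ 0.188 years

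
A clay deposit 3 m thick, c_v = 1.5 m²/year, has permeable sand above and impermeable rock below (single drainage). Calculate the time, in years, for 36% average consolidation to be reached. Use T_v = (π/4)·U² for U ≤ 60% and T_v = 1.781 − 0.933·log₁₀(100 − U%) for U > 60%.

Drainage path length: H_d = H = 3 m (single drainage).
U ≤ 60%: T_v = (π/4)·U² = (π/4)×0.36² = 0.10179.
t = T_v·H_d²/c_v = 0.10179×3²/1.5 = 0.6107 years.

t ≈ 0.611 years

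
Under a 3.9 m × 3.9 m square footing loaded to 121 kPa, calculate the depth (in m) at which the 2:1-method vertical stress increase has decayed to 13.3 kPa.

2:1 spreading — at depth z the loaded area has grown by z in each plan dimension:
qB²/(B+z)² = Δσ_z ⇒ z = B(√(q/Δσ_z) − 1) = 3.9×(√(121/13.3) − 1) = 7.863 m

z ≈ 7.86 m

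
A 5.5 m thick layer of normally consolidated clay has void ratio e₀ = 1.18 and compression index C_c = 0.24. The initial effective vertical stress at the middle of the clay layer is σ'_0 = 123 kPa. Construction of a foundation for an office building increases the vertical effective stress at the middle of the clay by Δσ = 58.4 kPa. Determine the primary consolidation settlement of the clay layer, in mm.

Final effective stress: σ'_f = σ'_0 + Δσ = 123 + 58.4 = 181.4 kPa.
Normally consolidated clay, so the full stress increment lies on the virgin compression line:
S_c = C_c·H/(1+e₀)·log₁₀(σ'_f/σ'_0) = 0.24×5.5/(1+1.18)×log₁₀(181.4/123)
    = 0.6055 × 0.16873 = 0.1022 m

S_c ≈ 102 mm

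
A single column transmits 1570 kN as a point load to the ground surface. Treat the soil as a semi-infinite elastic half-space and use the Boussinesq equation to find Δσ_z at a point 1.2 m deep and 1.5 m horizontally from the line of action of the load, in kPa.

Δσ_z ≈ 49.5 kPa

Boussinesq vertical stress below a point load on an elastic half-space:
Δσ_z = 3P/(2πz²) · [1 + (r/z)²]^(−5/2)
r/z = 1.5/1.2 = 1.25; [1+(r/z)²]^(−5/2) = 0.095135.
Δσ_z = 3×1570/(2π×1.2²) × 0.095135 = 520.57 × 0.095135 = 49.52 kPa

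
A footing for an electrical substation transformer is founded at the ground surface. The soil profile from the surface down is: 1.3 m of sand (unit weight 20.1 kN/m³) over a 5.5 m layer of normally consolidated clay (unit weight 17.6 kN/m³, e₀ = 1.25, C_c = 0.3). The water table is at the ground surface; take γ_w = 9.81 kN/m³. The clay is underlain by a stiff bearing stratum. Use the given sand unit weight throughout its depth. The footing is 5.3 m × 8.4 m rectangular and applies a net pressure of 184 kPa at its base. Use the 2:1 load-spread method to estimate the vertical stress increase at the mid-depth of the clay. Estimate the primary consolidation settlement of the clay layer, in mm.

S_c ≈ 352 mm

Mid-depth of clay below the ground surface: z = 1.3 + 5.5/2 = 4.05 m.
Total vertical stress at mid-clay: σ_v = 20.1×1.3 + 17.6×2.75 = 74.53 kPa.
Pore pressure: u = 9.81×(4.05 − 0) = 39.73 kPa.
Initial effective stress: σ'_0 = σ_v − u = 74.53 − 39.73 = 34.8 kPa.
Stress increase at mid-clay by the 2:1 spreading method:
Δσ = qBL/((B+z)(L+z)) = 184×5.3×8.4/((5.3+4.05)(8.4+4.05)) = 70.371 kPa
Final effective stress: σ'_f = σ'_0 + Δσ = 34.8 + 70.371 = 105.17 kPa.
Normally consolidated clay, so the full stress increment lies on the virgin compression line:
S_c = C_c·H/(1+e₀)·log₁₀(σ'_f/σ'_0) = 0.3×5.5/(1+1.25)×log₁₀(105.17/34.8)
    = 0.73333 × 0.48031 = 0.3522 m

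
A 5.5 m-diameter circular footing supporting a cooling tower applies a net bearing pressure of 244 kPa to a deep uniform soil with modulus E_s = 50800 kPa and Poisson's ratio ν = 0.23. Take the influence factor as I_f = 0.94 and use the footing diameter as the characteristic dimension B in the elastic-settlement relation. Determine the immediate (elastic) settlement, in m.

Immediate (elastic) settlement: S_e = q·B·(1−ν²)/E_s · I_f.
S_e = 244 × 5.5 × (1 − 0.23²) / 50800 × 0.94
    = 244 × 5.5 × 0.9471 / 50800 × 0.94
    = 0.02352 m

S_e ≈ 0.0235 m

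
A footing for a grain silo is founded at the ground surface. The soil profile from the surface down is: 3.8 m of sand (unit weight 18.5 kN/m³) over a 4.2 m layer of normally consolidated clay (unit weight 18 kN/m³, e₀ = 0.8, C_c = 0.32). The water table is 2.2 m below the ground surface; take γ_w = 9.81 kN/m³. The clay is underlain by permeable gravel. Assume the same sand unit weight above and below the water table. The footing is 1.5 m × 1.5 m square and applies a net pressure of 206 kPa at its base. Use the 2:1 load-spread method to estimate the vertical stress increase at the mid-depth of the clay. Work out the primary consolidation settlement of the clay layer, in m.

S_c ≈ 0.0361 m

Mid-depth of clay below the ground surface: z = 3.8 + 4.2/2 = 5.9 m.
Total vertical stress at mid-clay: σ_v = 18.5×3.8 + 18×2.1 = 108.1 kPa.
Pore pressure: u = 9.81×(5.9 − 2.2) = 36.297 kPa.
Initial effective stress: σ'_0 = σ_v − u = 108.1 − 36.297 = 71.803 kPa.
Stress increase at mid-clay by the 2:1 spreading method:
Δσ = qBL/((B+z)(L+z)) = 206×1.5×1.5/((1.5+5.9)(1.5+5.9)) = 8.4642 kPa
Final effective stress: σ'_f = σ'_0 + Δσ = 71.803 + 8.4642 = 80.267 kPa.
Normally consolidated clay, so the full stress increment lies on the virgin compression line:
S_c = C_c·H/(1+e₀)·log₁₀(σ'_f/σ'_0) = 0.32×4.2/(1+0.8)×log₁₀(80.267/71.803)
    = 0.74667 × 0.048394 = 0.03613 m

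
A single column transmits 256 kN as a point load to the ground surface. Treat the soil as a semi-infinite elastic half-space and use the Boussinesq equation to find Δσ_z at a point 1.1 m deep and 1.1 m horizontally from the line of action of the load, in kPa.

Boussinesq vertical stress below a point load on an elastic half-space:
Δσ_z = 3P/(2πz²) · [1 + (r/z)²]^(−5/2)
r/z = 1.1/1.1 = 1; [1+(r/z)²]^(−5/2) = 0.17678.
Δσ_z = 3×256/(2π×1.1²) × 0.17678 = 101.02 × 0.17678 = 17.86 kPa

Δσ_z ≈ 17.9 kPa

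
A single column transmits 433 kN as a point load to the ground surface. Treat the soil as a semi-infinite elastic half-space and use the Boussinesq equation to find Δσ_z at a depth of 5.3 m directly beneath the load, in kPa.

Boussinesq vertical stress below a point load on an elastic half-space:
Δσ_z = 3P/(2πz²) · [1 + (r/z)²]^(−5/2)
r/z = 0/5.3 = 0; [1+(r/z)²]^(−5/2) = 1.
Δσ_z = 3×433/(2π×5.3²) × 1 = 7.36 × 1 = 7.36 kPa

Δσ_z ≈ 7.36 kPa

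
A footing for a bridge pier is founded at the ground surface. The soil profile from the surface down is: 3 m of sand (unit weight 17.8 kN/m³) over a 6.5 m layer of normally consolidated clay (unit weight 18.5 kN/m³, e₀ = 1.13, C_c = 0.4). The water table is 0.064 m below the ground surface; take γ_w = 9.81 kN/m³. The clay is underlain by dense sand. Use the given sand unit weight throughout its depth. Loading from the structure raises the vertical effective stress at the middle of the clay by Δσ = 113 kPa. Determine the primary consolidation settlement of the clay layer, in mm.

S_c ≈ 606 mm

Mid-depth of clay below the ground surface: z = 3 + 6.5/2 = 6.25 m.
Total vertical stress at mid-clay: σ_v = 17.8×3 + 18.5×3.25 = 113.53 kPa.
Pore pressure: u = 9.81×(6.25 − 0.064) = 60.685 kPa.
Initial effective stress: σ'_0 = σ_v − u = 113.53 − 60.685 = 52.845 kPa.
Final effective stress: σ'_f = σ'_0 + Δσ = 52.845 + 113 = 165.84 kPa.
Normally consolidated clay, so the full stress increment lies on the virgin compression line:
S_c = C_c·H/(1+e₀)·log₁₀(σ'_f/σ'_0) = 0.4×6.5/(1+1.13)×log₁₀(165.84/52.845)
    = 1.2207 × 0.49669 = 0.6063 m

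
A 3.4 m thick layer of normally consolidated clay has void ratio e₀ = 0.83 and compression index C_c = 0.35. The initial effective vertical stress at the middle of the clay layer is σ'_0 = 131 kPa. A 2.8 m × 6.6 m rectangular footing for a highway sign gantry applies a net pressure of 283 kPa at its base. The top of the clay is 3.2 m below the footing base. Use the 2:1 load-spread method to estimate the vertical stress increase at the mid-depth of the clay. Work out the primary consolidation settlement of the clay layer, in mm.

Mid-depth of clay below the footing base: z = 3.2 + 3.4/2 = 4.9 m.
Stress increase at mid-clay by the 2:1 spreading method:
Δσ = qBL/((B+z)(L+z)) = 283×2.8×6.6/((2.8+4.9)(6.6+4.9)) = 59.061 kPa
Final effective stress: σ'_f = σ'_0 + Δσ = 131 + 59.061 = 190.06 kPa.
Normally consolidated clay, so the full stress increment lies on the virgin compression line:
S_c = C_c·H/(1+e₀)·log₁₀(σ'_f/σ'_0) = 0.35×3.4/(1+0.83)×log₁₀(190.06/131)
    = 0.65027 × 0.16162 = 0.1051 m

S_c ≈ 105 mm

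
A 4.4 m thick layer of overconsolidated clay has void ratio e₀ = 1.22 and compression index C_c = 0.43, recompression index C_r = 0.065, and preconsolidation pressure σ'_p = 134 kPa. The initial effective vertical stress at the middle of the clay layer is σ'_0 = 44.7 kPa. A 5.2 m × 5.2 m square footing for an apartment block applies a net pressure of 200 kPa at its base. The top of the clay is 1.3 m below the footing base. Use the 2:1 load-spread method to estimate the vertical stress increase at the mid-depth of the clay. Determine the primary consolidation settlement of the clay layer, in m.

Mid-depth of clay below the footing base: z = 1.3 + 4.4/2 = 3.5 m.
Stress increase at mid-clay by the 2:1 spreading method:
Δσ = qBL/((B+z)(L+z)) = 200×5.2×5.2/((5.2+3.5)(5.2+3.5)) = 71.449 kPa
Final effective stress: σ'_f = 44.7 + 71.449 = 116.15 kPa.
σ'_f = 116.15 ≤ σ'_p = 134 kPa, so the clay remains overconsolidated and only the recompression index applies:
S_c = C_r·H/(1+e₀)·log₁₀(σ'_f/σ'_0) = 0.065×4.4/2.22×log₁₀(116.15/44.7)
    = 0.12883 × 0.41471 = 0.05343 m

S_c ≈ 0.0534 m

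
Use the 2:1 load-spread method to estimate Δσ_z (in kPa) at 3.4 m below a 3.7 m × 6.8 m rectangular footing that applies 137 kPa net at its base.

By the 2:1 method the load spreads at 1 horizontal : 2 vertical, so at depth z the loaded area has grown by z in each plan dimension:
Δσ = qBL/((B+z)(L+z)) = 137×3.7×6.8/((3.7+3.4)(6.8+3.4)) = 47.596 kPa

Δσ_z ≈ 47.6 kPa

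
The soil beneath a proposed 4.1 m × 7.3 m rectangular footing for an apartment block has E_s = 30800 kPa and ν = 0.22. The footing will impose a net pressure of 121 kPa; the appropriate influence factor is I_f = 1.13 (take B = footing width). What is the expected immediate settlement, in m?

S_e ≈ 0.0173 m

Immediate (elastic) settlement: S_e = q·B·(1−ν²)/E_s · I_f.
S_e = 121 × 4.1 × (1 − 0.22²) / 30800 × 1.13
    = 121 × 4.1 × 0.9516 / 30800 × 1.13
    = 0.01732 m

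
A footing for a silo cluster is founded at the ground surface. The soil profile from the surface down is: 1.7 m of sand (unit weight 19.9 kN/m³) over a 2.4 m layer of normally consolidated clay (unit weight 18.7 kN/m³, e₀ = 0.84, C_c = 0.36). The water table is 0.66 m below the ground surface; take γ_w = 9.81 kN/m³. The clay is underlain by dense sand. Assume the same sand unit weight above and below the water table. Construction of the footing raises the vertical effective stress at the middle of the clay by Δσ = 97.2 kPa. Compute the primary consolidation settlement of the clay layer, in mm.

Mid-depth of clay below the ground surface: z = 1.7 + 2.4/2 = 2.9 m.
Total vertical stress at mid-clay: σ_v = 19.9×1.7 + 18.7×1.2 = 56.27 kPa.
Pore pressure: u = 9.81×(2.9 − 0.66) = 21.974 kPa.
Initial effective stress: σ'_0 = σ_v − u = 56.27 − 21.974 = 34.296 kPa.
Final effective stress: σ'_f = σ'_0 + Δσ = 34.296 + 97.2 = 131.5 kPa.
Normally consolidated clay, so the full stress increment lies on the virgin compression line:
S_c = C_c·H/(1+e₀)·log₁₀(σ'_f/σ'_0) = 0.36×2.4/(1+0.84)×log₁₀(131.5/34.296)
    = 0.46957 × 0.58368 = 0.2741 m

S_c ≈ 274 mm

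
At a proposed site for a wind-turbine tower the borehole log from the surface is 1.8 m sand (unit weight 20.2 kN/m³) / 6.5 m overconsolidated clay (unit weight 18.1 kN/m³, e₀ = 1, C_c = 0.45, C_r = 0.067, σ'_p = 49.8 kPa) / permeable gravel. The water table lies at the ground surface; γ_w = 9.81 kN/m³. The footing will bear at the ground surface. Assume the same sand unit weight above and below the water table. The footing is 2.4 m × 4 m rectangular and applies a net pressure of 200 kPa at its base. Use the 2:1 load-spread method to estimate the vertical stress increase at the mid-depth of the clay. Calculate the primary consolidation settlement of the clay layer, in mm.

Mid-depth of clay below the ground surface: z = 1.8 + 6.5/2 = 5.05 m.
Total vertical stress at mid-clay: σ_v = 20.2×1.8 + 18.1×3.25 = 95.185 kPa.
Pore pressure: u = 9.81×(5.05 − 0) = 49.541 kPa.
Initial effective stress: σ'_0 = σ_v − u = 95.185 − 49.541 = 45.644 kPa.
Stress increase at mid-clay by the 2:1 spreading method:
Δσ = qBL/((B+z)(L+z)) = 200×2.4×4/((2.4+5.05)(4+5.05)) = 28.477 kPa
Final effective stress: σ'_f = 45.644 + 28.477 = 74.121 kPa.
σ'_f = 74.121 > σ'_p = 49.8 kPa, so the stress path crosses the preconsolidation pressure — recompression up to σ'_p, then virgin compression beyond:
S_c = H/(1+e₀)·[C_r·log₁₀(σ'_p/σ'_0) + C_c·log₁₀(σ'_f/σ'_p)]
    = 6.5/2 × [0.067×log₁₀(49.8/45.644) + 0.45×log₁₀(74.121/49.8)]
    = 3.25 × [0.0025357 + 0.07772] = 0.2608 m

S_c ≈ 261 mm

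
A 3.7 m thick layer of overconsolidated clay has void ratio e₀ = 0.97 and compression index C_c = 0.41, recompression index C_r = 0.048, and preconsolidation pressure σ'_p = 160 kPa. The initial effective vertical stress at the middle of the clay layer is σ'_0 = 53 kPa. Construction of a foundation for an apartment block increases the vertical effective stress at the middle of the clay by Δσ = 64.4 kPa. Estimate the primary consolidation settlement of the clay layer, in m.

Final effective stress: σ'_f = 53 + 64.4 = 117.4 kPa.
σ'_f = 117.4 ≤ σ'_p = 160 kPa, so the clay remains overconsolidated and only the recompression index applies:
S_c = C_r·H/(1+e₀)·log₁₀(σ'_f/σ'_0) = 0.048×3.7/1.97×log₁₀(117.4/53)
    = 0.090154 × 0.34539 = 0.03114 m

S_c ≈ 0.0311 m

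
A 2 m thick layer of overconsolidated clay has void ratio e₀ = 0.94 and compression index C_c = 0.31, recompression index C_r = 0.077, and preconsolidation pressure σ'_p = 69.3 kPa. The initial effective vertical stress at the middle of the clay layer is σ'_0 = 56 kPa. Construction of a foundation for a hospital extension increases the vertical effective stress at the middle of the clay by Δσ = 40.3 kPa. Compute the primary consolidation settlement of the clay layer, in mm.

Final effective stress: σ'_f = 56 + 40.3 = 96.3 kPa.
σ'_f = 96.3 > σ'_p = 69.3 kPa, so the stress path crosses the preconsolidation pressure — recompression up to σ'_p, then virgin compression beyond:
S_c = H/(1+e₀)·[C_r·log₁₀(σ'_p/σ'_0) + C_c·log₁₀(σ'_f/σ'_p)]
    = 2/1.94 × [0.077×log₁₀(69.3/56) + 0.31×log₁₀(96.3/69.3)]
    = 1.0309 × [0.007126 + 0.044297] = 0.05301 m

S_c ≈ 53 mm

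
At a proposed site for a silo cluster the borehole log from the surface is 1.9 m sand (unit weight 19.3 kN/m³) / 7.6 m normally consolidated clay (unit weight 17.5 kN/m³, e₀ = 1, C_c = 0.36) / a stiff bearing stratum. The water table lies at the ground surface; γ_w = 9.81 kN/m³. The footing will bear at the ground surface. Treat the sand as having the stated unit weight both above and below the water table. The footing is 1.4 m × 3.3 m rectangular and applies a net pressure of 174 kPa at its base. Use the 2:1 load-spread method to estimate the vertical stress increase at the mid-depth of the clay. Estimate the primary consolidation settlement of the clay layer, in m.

S_c ≈ 0.14 m

Mid-depth of clay below the ground surface: z = 1.9 + 7.6/2 = 5.7 m.
Total vertical stress at mid-clay: σ_v = 19.3×1.9 + 17.5×3.8 = 103.17 kPa.
Pore pressure: u = 9.81×(5.7 − 0) = 55.917 kPa.
Initial effective stress: σ'_0 = σ_v − u = 103.17 − 55.917 = 47.253 kPa.
Stress increase at mid-clay by the 2:1 spreading method:
Δσ = qBL/((B+z)(L+z)) = 174×1.4×3.3/((1.4+5.7)(3.3+5.7)) = 12.58 kPa
Final effective stress: σ'_f = σ'_0 + Δσ = 47.253 + 12.58 = 59.833 kPa.
Normally consolidated clay, so the full stress increment lies on the virgin compression line:
S_c = C_c·H/(1+e₀)·log₁₀(σ'_f/σ'_0) = 0.36×7.6/(1+1)×log₁₀(59.833/47.253)
    = 1.368 × 0.10251 = 0.1402 m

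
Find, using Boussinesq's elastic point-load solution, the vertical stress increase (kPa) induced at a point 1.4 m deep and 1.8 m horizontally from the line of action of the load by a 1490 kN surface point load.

Δσ_z ≈ 31.7 kPa

Boussinesq vertical stress below a point load on an elastic half-space:
Δσ_z = 3P/(2πz²) · [1 + (r/z)²]^(−5/2)
r/z = 1.8/1.4 = 1.2857; [1+(r/z)²]^(−5/2) = 0.087223.
Δσ_z = 3×1490/(2π×1.4²) × 0.087223 = 362.97 × 0.087223 = 31.66 kPa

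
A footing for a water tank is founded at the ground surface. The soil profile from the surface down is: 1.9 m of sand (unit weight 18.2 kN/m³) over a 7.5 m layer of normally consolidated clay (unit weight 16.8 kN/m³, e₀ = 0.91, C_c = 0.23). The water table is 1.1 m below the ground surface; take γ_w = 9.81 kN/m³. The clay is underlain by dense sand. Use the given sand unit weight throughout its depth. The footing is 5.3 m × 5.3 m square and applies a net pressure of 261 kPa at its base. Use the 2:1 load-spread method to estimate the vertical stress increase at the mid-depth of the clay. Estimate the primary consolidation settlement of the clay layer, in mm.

S_c ≈ 301 mm

Mid-depth of clay below the ground surface: z = 1.9 + 7.5/2 = 5.65 m.
Total vertical stress at mid-clay: σ_v = 18.2×1.9 + 16.8×3.75 = 97.58 kPa.
Pore pressure: u = 9.81×(5.65 − 1.1) = 44.636 kPa.
Initial effective stress: σ'_0 = σ_v − u = 97.58 − 44.636 = 52.944 kPa.
Stress increase at mid-clay by the 2:1 spreading method:
Δσ = qBL/((B+z)(L+z)) = 261×5.3×5.3/((5.3+5.65)(5.3+5.65)) = 61.145 kPa
Final effective stress: σ'_f = σ'_0 + Δσ = 52.944 + 61.145 = 114.09 kPa.
Normally consolidated clay, so the full stress increment lies on the virgin compression line:
S_c = C_c·H/(1+e₀)·log₁₀(σ'_f/σ'_0) = 0.23×7.5/(1+0.91)×log₁₀(114.09/52.944)
    = 0.90314 × 0.33343 = 0.3011 m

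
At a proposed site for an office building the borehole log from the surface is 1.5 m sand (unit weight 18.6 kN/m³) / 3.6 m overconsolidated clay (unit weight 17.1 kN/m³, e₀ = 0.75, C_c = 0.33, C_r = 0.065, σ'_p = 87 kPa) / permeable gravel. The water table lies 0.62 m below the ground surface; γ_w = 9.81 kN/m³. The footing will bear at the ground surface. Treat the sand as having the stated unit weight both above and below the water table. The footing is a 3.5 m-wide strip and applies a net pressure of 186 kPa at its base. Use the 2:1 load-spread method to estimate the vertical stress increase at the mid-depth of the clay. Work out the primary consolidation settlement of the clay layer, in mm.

S_c ≈ 171 mm

Mid-depth of clay below the ground surface: z = 1.5 + 3.6/2 = 3.3 m.
Total vertical stress at mid-clay: σ_v = 18.6×1.5 + 17.1×1.8 = 58.68 kPa.
Pore pressure: u = 9.81×(3.3 − 0.62) = 26.291 kPa.
Initial effective stress: σ'_0 = σ_v − u = 58.68 − 26.291 = 32.389 kPa.
Stress increase at mid-clay by the 2:1 spreading method:
Δσ = qB/(B+z) = 186×3.5/(3.5+3.3) = 95.735 kPa
Final effective stress: σ'_f = 32.389 + 95.735 = 128.12 kPa.
σ'_f = 128.12 > σ'_p = 87 kPa, so the stress path crosses the preconsolidation pressure — recompression up to σ'_p, then virgin compression beyond:
S_c = H/(1+e₀)·[C_r·log₁₀(σ'_p/σ'_0) + C_c·log₁₀(σ'_f/σ'_p)]
    = 3.6/1.75 × [0.065×log₁₀(87/32.389) + 0.33×log₁₀(128.12/87)]
    = 2.0571 × [0.027893 + 0.055472] = 0.1715 m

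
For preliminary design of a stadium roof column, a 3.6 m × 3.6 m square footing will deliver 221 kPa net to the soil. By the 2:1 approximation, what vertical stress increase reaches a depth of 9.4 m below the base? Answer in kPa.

Δσ_z ≈ 16.9 kPa

By the 2:1 method the load spreads at 1 horizontal : 2 vertical, so at depth z the loaded area has grown by z in each plan dimension:
Δσ = qBL/((B+z)(L+z)) = 221×3.6×3.6/((3.6+9.4)(3.6+9.4)) = 16.948 kPa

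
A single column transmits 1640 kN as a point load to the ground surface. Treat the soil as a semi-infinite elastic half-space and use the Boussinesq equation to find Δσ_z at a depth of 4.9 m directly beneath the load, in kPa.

Δσ_z ≈ 32.6 kPa

Boussinesq vertical stress below a point load on an elastic half-space:
Δσ_z = 3P/(2πz²) · [1 + (r/z)²]^(−5/2)
r/z = 0/4.9 = 0; [1+(r/z)²]^(−5/2) = 1.
Δσ_z = 3×1640/(2π×4.9²) × 1 = 32.613 × 1 = 32.61 kPa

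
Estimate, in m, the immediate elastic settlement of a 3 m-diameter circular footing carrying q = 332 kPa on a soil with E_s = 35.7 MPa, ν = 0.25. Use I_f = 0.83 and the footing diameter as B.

Immediate (elastic) settlement: S_e = q·B·(1−ν²)/E_s · I_f.
E_s = 35.7 MPa = 35700 kPa.
S_e = 332 × 3 × (1 − 0.25²) / 35700 × 0.83
    = 332 × 3 × 0.9375 / 35700 × 0.83
    = 0.02171 m

S_e ≈ 0.0217 m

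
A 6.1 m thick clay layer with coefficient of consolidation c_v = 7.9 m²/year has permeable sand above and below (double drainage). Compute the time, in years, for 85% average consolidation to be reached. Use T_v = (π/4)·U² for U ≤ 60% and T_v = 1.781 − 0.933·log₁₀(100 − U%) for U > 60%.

Drainage path length: H_d = H/2 = 3.05 m (double drainage).
U > 60%: T_v = 1.781 − 0.933·log₁₀(100 − 85) = 0.68371.
t = T_v·H_d²/c_v = 0.68371×3.05²/7.9 = 0.8051 years.

t ≈ 0.805 years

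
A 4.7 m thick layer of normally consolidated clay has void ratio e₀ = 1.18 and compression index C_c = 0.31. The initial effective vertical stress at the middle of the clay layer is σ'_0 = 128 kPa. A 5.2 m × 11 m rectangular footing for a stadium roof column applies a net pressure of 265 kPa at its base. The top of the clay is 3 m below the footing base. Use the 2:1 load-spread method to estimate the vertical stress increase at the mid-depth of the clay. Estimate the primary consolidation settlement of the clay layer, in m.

Mid-depth of clay below the footing base: z = 3 + 4.7/2 = 5.35 m.
Stress increase at mid-clay by the 2:1 spreading method:
Δσ = qBL/((B+z)(L+z)) = 265×5.2×11/((5.2+5.35)(11+5.35)) = 87.876 kPa
Final effective stress: σ'_f = σ'_0 + Δσ = 128 + 87.876 = 215.88 kPa.
Normally consolidated clay, so the full stress increment lies on the virgin compression line:
S_c = C_c·H/(1+e₀)·log₁₀(σ'_f/σ'_0) = 0.31×4.7/(1+1.18)×log₁₀(215.88/128)
    = 0.66835 × 0.227 = 0.1517 m

S_c ≈ 0.152 m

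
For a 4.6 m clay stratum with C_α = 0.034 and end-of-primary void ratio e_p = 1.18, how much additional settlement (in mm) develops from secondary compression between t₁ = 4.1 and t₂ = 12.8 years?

S_s ≈ 35.5 mm

Secondary compression: S_s = C_α·H/(1+e_p)·log₁₀(t₂/t₁)
S_s = 0.034×4.6/(1+1.18)×log₁₀(12.8/4.1)
    = 0.07174 × 0.4944 = 0.03547 m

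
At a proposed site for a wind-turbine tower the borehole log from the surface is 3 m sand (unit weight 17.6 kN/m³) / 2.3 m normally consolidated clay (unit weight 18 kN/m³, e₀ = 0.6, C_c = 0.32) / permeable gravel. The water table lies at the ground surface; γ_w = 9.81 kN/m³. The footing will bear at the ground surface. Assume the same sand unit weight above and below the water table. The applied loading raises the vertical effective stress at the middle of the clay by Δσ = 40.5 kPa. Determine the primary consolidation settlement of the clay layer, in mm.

S_c ≈ 161 mm

Mid-depth of clay below the ground surface: z = 3 + 2.3/2 = 4.15 m.
Total vertical stress at mid-clay: σ_v = 17.6×3 + 18×1.15 = 73.5 kPa.
Pore pressure: u = 9.81×(4.15 − 0) = 40.712 kPa.
Initial effective stress: σ'_0 = σ_v − u = 73.5 − 40.712 = 32.788 kPa.
Final effective stress: σ'_f = σ'_0 + Δσ = 32.788 + 40.5 = 73.288 kPa.
Normally consolidated clay, so the full stress increment lies on the virgin compression line:
S_c = C_c·H/(1+e₀)·log₁₀(σ'_f/σ'_0) = 0.32×2.3/(1+0.6)×log₁₀(73.288/32.788)
    = 0.46 × 0.34932 = 0.1607 m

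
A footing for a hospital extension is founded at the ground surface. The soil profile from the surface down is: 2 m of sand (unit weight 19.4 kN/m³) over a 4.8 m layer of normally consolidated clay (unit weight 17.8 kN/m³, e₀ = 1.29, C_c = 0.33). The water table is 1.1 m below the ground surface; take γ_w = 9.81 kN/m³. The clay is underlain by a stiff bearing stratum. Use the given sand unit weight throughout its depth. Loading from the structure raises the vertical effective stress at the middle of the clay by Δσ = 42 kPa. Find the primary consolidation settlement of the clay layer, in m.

Mid-depth of clay below the ground surface: z = 2 + 4.8/2 = 4.4 m.
Total vertical stress at mid-clay: σ_v = 19.4×2 + 17.8×2.4 = 81.52 kPa.
Pore pressure: u = 9.81×(4.4 − 1.1) = 32.373 kPa.
Initial effective stress: σ'_0 = σ_v − u = 81.52 − 32.373 = 49.147 kPa.
Final effective stress: σ'_f = σ'_0 + Δσ = 49.147 + 42 = 91.147 kPa.
Normally consolidated clay, so the full stress increment lies on the virgin compression line:
S_c = C_c·H/(1+e₀)·log₁₀(σ'_f/σ'_0) = 0.33×4.8/(1+1.29)×log₁₀(91.147/49.147)
    = 0.6917 × 0.26825 = 0.1855 m

S_c ≈ 0.186 m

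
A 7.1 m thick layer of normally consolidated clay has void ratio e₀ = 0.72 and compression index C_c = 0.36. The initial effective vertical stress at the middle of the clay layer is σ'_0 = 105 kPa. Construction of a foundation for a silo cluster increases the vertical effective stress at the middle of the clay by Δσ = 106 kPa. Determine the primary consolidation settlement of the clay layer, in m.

Final effective stress: σ'_f = σ'_0 + Δσ = 105 + 106 = 211 kPa.
Normally consolidated clay, so the full stress increment lies on the virgin compression line:
S_c = C_c·H/(1+e₀)·log₁₀(σ'_f/σ'_0) = 0.36×7.1/(1+0.72)×log₁₀(211/105)
    = 1.486 × 0.30309 = 0.4504 m

S_c ≈ 0.45 m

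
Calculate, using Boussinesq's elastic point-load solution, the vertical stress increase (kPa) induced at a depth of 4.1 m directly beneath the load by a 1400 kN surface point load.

Δσ_z ≈ 39.8 kPa

Boussinesq vertical stress below a point load on an elastic half-space:
Δσ_z = 3P/(2πz²) · [1 + (r/z)²]^(−5/2)
r/z = 0/4.1 = 0; [1+(r/z)²]^(−5/2) = 1.
Δσ_z = 3×1400/(2π×4.1²) × 1 = 39.765 × 1 = 39.77 kPa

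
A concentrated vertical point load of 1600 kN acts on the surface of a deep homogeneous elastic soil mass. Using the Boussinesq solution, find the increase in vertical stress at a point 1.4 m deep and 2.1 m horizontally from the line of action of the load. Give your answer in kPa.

Boussinesq vertical stress below a point load on an elastic half-space:
Δσ_z = 3P/(2πz²) · [1 + (r/z)²]^(−5/2)
r/z = 2.1/1.4 = 1.5; [1+(r/z)²]^(−5/2) = 0.052516.
Δσ_z = 3×1600/(2π×1.4²) × 0.052516 = 389.77 × 0.052516 = 20.47 kPa

Δσ_z ≈ 20.5 kPa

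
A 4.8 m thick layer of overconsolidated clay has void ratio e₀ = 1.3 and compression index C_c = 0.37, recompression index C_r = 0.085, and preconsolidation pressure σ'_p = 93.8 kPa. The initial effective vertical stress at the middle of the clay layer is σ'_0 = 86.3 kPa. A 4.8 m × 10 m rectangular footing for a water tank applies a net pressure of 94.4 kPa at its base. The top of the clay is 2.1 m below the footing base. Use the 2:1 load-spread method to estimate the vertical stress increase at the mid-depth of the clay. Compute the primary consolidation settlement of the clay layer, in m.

S_c ≈ 0.0887 m

Mid-depth of clay below the footing base: z = 2.1 + 4.8/2 = 4.5 m.
Stress increase at mid-clay by the 2:1 spreading method:
Δσ = qBL/((B+z)(L+z)) = 94.4×4.8×10/((4.8+4.5)(10+4.5)) = 33.602 kPa
Final effective stress: σ'_f = 86.3 + 33.602 = 119.9 kPa.
σ'_f = 119.9 > σ'_p = 93.8 kPa, so the stress path crosses the preconsolidation pressure — recompression up to σ'_p, then virgin compression beyond:
S_c = H/(1+e₀)·[C_r·log₁₀(σ'_p/σ'_0) + C_c·log₁₀(σ'_f/σ'_p)]
    = 4.8/2.3 × [0.085×log₁₀(93.8/86.3) + 0.37×log₁₀(119.9/93.8)]
    = 2.087 × [0.0030763 + 0.039448] = 0.08875 m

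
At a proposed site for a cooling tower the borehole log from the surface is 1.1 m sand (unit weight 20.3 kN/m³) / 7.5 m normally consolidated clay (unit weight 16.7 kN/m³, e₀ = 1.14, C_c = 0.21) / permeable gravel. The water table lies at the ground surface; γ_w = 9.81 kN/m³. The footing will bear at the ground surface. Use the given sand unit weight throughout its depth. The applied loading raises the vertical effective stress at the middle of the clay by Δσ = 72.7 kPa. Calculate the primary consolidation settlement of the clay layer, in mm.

S_c ≈ 345 mm

Mid-depth of clay below the ground surface: z = 1.1 + 7.5/2 = 4.85 m.
Total vertical stress at mid-clay: σ_v = 20.3×1.1 + 16.7×3.75 = 84.955 kPa.
Pore pressure: u = 9.81×(4.85 − 0) = 47.578 kPa.
Initial effective stress: σ'_0 = σ_v − u = 84.955 − 47.578 = 37.377 kPa.
Final effective stress: σ'_f = σ'_0 + Δσ = 37.377 + 72.7 = 110.08 kPa.
Normally consolidated clay, so the full stress increment lies on the virgin compression line:
S_c = C_c·H/(1+e₀)·log₁₀(σ'_f/σ'_0) = 0.21×7.5/(1+1.14)×log₁₀(110.08/37.377)
    = 0.73598 × 0.4691 = 0.3452 m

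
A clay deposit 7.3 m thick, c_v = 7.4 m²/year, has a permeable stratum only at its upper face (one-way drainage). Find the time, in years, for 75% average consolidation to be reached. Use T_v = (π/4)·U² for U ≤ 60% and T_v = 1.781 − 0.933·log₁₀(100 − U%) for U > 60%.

t ≈ 3.43 years

Drainage path length: H_d = H = 7.3 m (single drainage).
U > 60%: T_v = 1.781 − 0.933·log₁₀(100 − 75) = 0.47672.
t = T_v·H_d²/c_v = 0.47672×7.3²/7.4 = 3.433 years.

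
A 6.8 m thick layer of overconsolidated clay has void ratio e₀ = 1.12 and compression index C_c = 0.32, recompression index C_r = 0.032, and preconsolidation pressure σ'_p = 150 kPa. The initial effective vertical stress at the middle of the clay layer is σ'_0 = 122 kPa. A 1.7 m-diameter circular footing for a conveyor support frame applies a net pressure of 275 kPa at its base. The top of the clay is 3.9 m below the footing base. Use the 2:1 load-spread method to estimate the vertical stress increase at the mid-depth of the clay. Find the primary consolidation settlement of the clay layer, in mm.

S_c ≈ 3.45 mm

Mid-depth of clay below the footing base: z = 3.9 + 6.8/2 = 7.3 m.
Stress increase at mid-clay by the 2:1 spreading method:
Δσ ≈ qD²/(D+z)² = 275×1.7²/(1.7+7.3)² = 9.8117 kPa
Final effective stress: σ'_f = 122 + 9.8117 = 131.81 kPa.
σ'_f = 131.81 ≤ σ'_p = 150 kPa, so the clay remains overconsolidated and only the recompression index applies:
S_c = C_r·H/(1+e₀)·log₁₀(σ'_f/σ'_0) = 0.032×6.8/2.12×log₁₀(131.81/122)
    = 0.10264 × 0.033589 = 0.003448 m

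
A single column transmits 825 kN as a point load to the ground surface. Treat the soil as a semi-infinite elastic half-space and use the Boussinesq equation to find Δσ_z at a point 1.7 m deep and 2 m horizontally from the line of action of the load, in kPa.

Δσ_z ≈ 15.5 kPa

Boussinesq vertical stress below a point load on an elastic half-space:
Δσ_z = 3P/(2πz²) · [1 + (r/z)²]^(−5/2)
r/z = 2/1.7 = 1.1765; [1+(r/z)²]^(−5/2) = 0.11395.
Δσ_z = 3×825/(2π×1.7²) × 0.11395 = 136.3 × 0.11395 = 15.53 kPa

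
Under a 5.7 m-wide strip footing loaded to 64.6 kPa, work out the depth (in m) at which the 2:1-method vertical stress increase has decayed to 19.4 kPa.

z ≈ 13.3 m

2:1 spreading — at depth z the loaded area has grown by z in each plan dimension:
qB/(B+z) = Δσ_z ⇒ z = qB/Δσ_z − B = 64.6×5.7/19.4 − 5.7 = 13.28 m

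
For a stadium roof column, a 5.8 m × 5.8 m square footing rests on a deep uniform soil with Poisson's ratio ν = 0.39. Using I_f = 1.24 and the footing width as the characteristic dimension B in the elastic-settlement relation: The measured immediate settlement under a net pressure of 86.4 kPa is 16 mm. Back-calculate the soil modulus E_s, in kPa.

E_s ≈ 32900 kPa

S_e = q·B·(1−ν²)/E_s · I_f  ⇒  E_s = q·B·(1−ν²)·I_f / S_e.
E_s = 86.4 × 5.8 × 0.8479 × 1.24 / 0.016 = 32930 kPa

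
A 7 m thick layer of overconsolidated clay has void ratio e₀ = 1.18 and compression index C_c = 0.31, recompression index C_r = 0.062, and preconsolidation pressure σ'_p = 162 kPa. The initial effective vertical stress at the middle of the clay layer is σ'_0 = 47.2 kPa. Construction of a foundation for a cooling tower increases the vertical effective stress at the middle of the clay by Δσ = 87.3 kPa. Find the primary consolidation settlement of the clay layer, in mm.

Final effective stress: σ'_f = 47.2 + 87.3 = 134.5 kPa.
σ'_f = 134.5 ≤ σ'_p = 162 kPa, so the clay remains overconsolidated and only the recompression index applies:
S_c = C_r·H/(1+e₀)·log₁₀(σ'_f/σ'_0) = 0.062×7/2.18×log₁₀(134.5/47.2)
    = 0.19908 × 0.45478 = 0.09054 m

S_c ≈ 90.5 mm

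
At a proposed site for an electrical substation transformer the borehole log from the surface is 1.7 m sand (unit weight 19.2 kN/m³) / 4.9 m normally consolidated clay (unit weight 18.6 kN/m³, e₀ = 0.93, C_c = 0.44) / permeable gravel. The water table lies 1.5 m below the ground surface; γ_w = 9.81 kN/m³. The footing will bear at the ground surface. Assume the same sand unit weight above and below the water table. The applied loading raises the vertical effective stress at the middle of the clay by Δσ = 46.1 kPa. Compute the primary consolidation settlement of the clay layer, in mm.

Mid-depth of clay below the ground surface: z = 1.7 + 4.9/2 = 4.15 m.
Total vertical stress at mid-clay: σ_v = 19.2×1.7 + 18.6×2.45 = 78.21 kPa.
Pore pressure: u = 9.81×(4.15 − 1.5) = 25.997 kPa.
Initial effective stress: σ'_0 = σ_v − u = 78.21 − 25.997 = 52.213 kPa.
Final effective stress: σ'_f = σ'_0 + Δσ = 52.213 + 46.1 = 98.313 kPa.
Normally consolidated clay, so the full stress increment lies on the virgin compression line:
S_c = C_c·H/(1+e₀)·log₁₀(σ'_f/σ'_0) = 0.44×4.9/(1+0.93)×log₁₀(98.313/52.213)
    = 1.1171 × 0.27483 = 0.307 m

S_c ≈ 307 mm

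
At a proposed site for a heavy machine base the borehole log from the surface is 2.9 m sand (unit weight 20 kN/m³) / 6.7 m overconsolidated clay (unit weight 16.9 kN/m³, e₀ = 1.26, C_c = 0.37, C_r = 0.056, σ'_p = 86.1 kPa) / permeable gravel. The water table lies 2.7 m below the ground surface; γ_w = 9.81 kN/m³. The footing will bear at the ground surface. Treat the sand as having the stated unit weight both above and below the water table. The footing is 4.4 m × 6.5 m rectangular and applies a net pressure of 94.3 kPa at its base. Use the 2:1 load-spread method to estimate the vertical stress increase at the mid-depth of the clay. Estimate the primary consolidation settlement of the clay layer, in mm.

S_c ≈ 75.1 mm

Mid-depth of clay below the ground surface: z = 2.9 + 6.7/2 = 6.25 m.
Total vertical stress at mid-clay: σ_v = 20×2.9 + 16.9×3.35 = 114.61 kPa.
Pore pressure: u = 9.81×(6.25 − 2.7) = 34.825 kPa.
Initial effective stress: σ'_0 = σ_v − u = 114.61 − 34.825 = 79.785 kPa.
Stress increase at mid-clay by the 2:1 spreading method:
Δσ = qBL/((B+z)(L+z)) = 94.3×4.4×6.5/((4.4+6.25)(6.5+6.25)) = 19.862 kPa
Final effective stress: σ'_f = 79.785 + 19.862 = 99.647 kPa.
σ'_f = 99.647 > σ'_p = 86.1 kPa, so the stress path crosses the preconsolidation pressure — recompression up to σ'_p, then virgin compression beyond:
S_c = H/(1+e₀)·[C_r·log₁₀(σ'_p/σ'_0) + C_c·log₁₀(σ'_f/σ'_p)]
    = 6.7/2.26 × [0.056×log₁₀(86.1/79.785) + 0.37×log₁₀(99.647/86.1)]
    = 2.9646 × [0.0018526 + 0.023481] = 0.0751 m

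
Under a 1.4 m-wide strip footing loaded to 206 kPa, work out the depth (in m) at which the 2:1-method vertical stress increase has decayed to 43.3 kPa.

2:1 spreading — at depth z the loaded area has grown by z in each plan dimension:
qB/(B+z) = Δσ_z ⇒ z = qB/Δσ_z − B = 206×1.4/43.3 − 1.4 = 5.261 m

z ≈ 5.26 m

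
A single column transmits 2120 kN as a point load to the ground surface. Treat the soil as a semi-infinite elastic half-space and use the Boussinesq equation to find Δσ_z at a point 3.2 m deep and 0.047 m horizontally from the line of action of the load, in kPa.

Boussinesq vertical stress below a point load on an elastic half-space:
Δσ_z = 3P/(2πz²) · [1 + (r/z)²]^(−5/2)
r/z = 0.047/3.2 = 0.014687; [1+(r/z)²]^(−5/2) = 0.99946.
Δσ_z = 3×2120/(2π×3.2²) × 0.99946 = 98.85 × 0.99946 = 98.8 kPa

Δσ_z ≈ 98.8 kPa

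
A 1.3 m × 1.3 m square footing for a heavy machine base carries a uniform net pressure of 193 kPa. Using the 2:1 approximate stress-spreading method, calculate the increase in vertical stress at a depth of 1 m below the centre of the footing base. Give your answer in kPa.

Δσ_z ≈ 61.7 kPa

By the 2:1 method the load spreads at 1 horizontal : 2 vertical, so at depth z the loaded area has grown by z in each plan dimension:
Δσ = qBL/((B+z)(L+z)) = 193×1.3×1.3/((1.3+1)(1.3+1)) = 61.658 kPa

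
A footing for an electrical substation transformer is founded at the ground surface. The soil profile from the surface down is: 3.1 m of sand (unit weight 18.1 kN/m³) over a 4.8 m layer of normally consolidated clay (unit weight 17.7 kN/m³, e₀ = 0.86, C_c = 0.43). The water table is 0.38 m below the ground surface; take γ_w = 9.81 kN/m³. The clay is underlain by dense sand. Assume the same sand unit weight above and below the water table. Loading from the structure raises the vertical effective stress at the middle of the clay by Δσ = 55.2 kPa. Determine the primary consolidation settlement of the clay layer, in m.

S_c ≈ 0.367 m

Mid-depth of clay below the ground surface: z = 3.1 + 4.8/2 = 5.5 m.
Total vertical stress at mid-clay: σ_v = 18.1×3.1 + 17.7×2.4 = 98.59 kPa.
Pore pressure: u = 9.81×(5.5 − 0.38) = 50.227 kPa.
Initial effective stress: σ'_0 = σ_v − u = 98.59 − 50.227 = 48.363 kPa.
Final effective stress: σ'_f = σ'_0 + Δσ = 48.363 + 55.2 = 103.56 kPa.
Normally consolidated clay, so the full stress increment lies on the virgin compression line:
S_c = C_c·H/(1+e₀)·log₁₀(σ'_f/σ'_0) = 0.43×4.8/(1+0.86)×log₁₀(103.56/48.363)
    = 1.1097 × 0.33068 = 0.367 m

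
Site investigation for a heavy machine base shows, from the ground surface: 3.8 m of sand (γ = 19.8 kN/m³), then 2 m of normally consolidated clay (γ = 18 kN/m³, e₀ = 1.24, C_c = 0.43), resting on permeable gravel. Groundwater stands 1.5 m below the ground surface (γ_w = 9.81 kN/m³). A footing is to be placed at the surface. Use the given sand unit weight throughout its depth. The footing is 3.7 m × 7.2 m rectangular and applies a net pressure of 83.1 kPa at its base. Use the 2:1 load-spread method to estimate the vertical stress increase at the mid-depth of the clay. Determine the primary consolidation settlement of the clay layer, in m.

Mid-depth of clay below the ground surface: z = 3.8 + 2/2 = 4.8 m.
Total vertical stress at mid-clay: σ_v = 19.8×3.8 + 18×1 = 93.24 kPa.
Pore pressure: u = 9.81×(4.8 − 1.5) = 32.373 kPa.
Initial effective stress: σ'_0 = σ_v − u = 93.24 − 32.373 = 60.867 kPa.
Stress increase at mid-clay by the 2:1 spreading method:
Δσ = qBL/((B+z)(L+z)) = 83.1×3.7×7.2/((3.7+4.8)(7.2+4.8)) = 21.704 kPa
Final effective stress: σ'_f = σ'_0 + Δσ = 60.867 + 21.704 = 82.571 kPa.
Normally consolidated clay, so the full stress increment lies on the virgin compression line:
S_c = C_c·H/(1+e₀)·log₁₀(σ'_f/σ'_0) = 0.43×2/(1+1.24)×log₁₀(82.571/60.867)
    = 0.38393 × 0.13245 = 0.05085 m

S_c ≈ 0.0509 m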